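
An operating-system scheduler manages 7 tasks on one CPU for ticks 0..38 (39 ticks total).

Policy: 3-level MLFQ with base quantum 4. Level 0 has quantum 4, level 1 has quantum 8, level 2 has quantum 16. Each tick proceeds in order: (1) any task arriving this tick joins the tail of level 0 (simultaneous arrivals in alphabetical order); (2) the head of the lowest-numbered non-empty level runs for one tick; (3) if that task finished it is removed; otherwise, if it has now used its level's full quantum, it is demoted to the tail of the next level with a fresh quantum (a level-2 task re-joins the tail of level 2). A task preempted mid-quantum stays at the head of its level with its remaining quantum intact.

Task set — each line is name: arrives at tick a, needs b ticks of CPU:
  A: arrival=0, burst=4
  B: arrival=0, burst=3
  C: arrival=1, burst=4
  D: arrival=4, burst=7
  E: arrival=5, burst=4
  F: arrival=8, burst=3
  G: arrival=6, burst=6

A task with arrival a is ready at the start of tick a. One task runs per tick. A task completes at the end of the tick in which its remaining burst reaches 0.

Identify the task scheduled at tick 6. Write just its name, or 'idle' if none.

running at tick 6 = B

t=0: L0/L1/L2 = AB/-/- → run A
t=1: L0/L1/L2 = ABC/-/- → run A
t=2: L0/L1/L2 = ABC/-/- → run A
t=3: L0/L1/L2 = ABC/-/- → run A
t=4: L0/L1/L2 = BCD/-/- → run B
t=5: L0/L1/L2 = BCDE/-/- → run B
t=6: L0/L1/L2 = BCDEG/-/- → run B
t=7: L0/L1/L2 = CDEG/-/- → run C
t=8: L0/L1/L2 = CDEGF/-/- → run C
t=9: L0/L1/L2 = CDEGF/-/- → run C
t=10: L0/L1/L2 = CDEGF/-/- → run C
t=11: L0/L1/L2 = DEGF/-/- → run D
t=12: L0/L1/L2 = DEGF/-/- → run D
t=13: L0/L1/L2 = DEGF/-/- → run D
t=14: L0/L1/L2 = DEGF/-/- → run D
t=15: L0/L1/L2 = EGF/D/- → run E
t=16: L0/L1/L2 = EGF/D/- → run E
t=17: L0/L1/L2 = EGF/D/- → run E
t=18: L0/L1/L2 = EGF/D/- → run E
t=19: L0/L1/L2 = GF/D/- → run G
t=20: L0/L1/L2 = GF/D/- → run G
t=21: L0/L1/L2 = GF/D/- → run G
t=22: L0/L1/L2 = GF/D/- → run G
t=23: L0/L1/L2 = F/DG/- → run F
t=24: L0/L1/L2 = F/DG/- → run F
t=25: L0/L1/L2 = F/DG/- → run F
t=26: L0/L1/L2 = -/DG/- → run D
t=27: L0/L1/L2 = -/DG/- → run D
t=28: L0/L1/L2 = -/DG/- → run D
t=29: L0/L1/L2 = -/G/- → run G
t=30: L0/L1/L2 = -/G/- → run G
t=31: (idle)
t=32: (idle)
t=33: (idle)
t=34: (idle)
t=35: (idle)
t=36: (idle)
t=37: (idle)
t=38: (idle)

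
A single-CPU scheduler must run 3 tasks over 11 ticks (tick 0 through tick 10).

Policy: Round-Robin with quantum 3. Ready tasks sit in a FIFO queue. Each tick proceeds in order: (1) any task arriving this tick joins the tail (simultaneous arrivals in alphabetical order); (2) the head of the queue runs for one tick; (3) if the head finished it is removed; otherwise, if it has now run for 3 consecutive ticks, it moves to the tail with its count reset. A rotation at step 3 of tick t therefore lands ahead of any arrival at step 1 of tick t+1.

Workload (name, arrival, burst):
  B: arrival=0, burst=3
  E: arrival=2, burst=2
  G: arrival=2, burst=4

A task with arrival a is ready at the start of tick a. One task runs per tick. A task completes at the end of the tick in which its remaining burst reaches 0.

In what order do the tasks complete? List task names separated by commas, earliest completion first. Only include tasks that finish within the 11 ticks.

completion order = B, E, G

t=0: queue=[B] q_used=0 → run B
t=1: queue=[B] q_used=1 → run B
t=2: queue=[B,E,G] q_used=2 → run B
t=3: queue=[E,G] q_used=0 → run E
t=4: queue=[E,G] q_used=1 → run E
t=5: queue=[G] q_used=0 → run G
t=6: queue=[G] q_used=1 → run G
t=7: queue=[G] q_used=2 → run G
t=8: queue=[G] q_used=0 → run G
t=9: (idle)
t=10: (idle)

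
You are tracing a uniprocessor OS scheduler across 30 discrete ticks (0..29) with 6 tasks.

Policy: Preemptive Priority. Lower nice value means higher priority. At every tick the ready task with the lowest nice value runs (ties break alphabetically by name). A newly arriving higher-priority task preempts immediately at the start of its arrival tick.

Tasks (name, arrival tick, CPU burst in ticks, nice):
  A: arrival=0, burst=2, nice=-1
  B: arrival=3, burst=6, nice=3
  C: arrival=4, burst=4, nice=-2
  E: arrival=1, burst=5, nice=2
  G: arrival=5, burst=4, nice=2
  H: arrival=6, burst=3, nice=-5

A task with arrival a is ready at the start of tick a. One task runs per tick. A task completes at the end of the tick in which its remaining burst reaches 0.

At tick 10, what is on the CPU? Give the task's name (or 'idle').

running at tick 10 = C

t=0: ready={A} → run A
t=1: ready={A,E} → run A
t=2: ready={E} → run E
t=3: ready={B,E} → run E
t=4: ready={B,C,E} → run C
t=5: ready={B,C,E,G} → run C
t=6: ready={B,C,E,G,H} → run H
t=7: ready={B,C,E,G,H} → run H
t=8: ready={B,C,E,G,H} → run H
t=9: ready={B,C,E,G} → run C
t=10: ready={B,C,E,G} → run C
t=11: ready={B,E,G} → run E
t=12: ready={B,E,G} → run E
t=13: ready={B,E,G} → run E
t=14: ready={B,G} → run G
t=15: ready={B,G} → run G
t=16: ready={B,G} → run G
t=17: ready={B,G} → run G
t=18: ready={B} → run B
t=19: ready={B} → run B
t=20: ready={B} → run B
t=21: ready={B} → run B
t=22: ready={B} → run B
t=23: ready={B} → run B
t=24: (idle)
t=25: (idle)
t=26: (idle)
t=27: (idle)
t=28: (idle)
t=29: (idle)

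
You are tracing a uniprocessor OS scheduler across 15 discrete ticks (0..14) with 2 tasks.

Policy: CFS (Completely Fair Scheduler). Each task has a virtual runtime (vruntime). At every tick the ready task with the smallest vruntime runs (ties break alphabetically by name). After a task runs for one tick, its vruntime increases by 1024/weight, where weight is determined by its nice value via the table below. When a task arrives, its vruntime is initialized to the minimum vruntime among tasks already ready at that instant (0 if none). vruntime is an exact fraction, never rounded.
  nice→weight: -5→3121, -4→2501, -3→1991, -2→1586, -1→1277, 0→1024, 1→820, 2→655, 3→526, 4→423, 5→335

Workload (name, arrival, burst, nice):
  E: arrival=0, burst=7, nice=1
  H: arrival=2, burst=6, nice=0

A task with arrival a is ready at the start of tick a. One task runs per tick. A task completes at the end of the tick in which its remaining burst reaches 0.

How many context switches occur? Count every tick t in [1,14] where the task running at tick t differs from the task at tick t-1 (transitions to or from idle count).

context switches = 10

t=0: vr[E=0] → run E
t=1: vr[E=256/205] → run E
t=2: vr[E=512/205 H=512/205] → run E
t=3: vr[E=768/205 H=512/205] → run H
t=4: vr[E=768/205 H=717/205] → run H
t=5: vr[E=768/205 H=922/205] → run E
t=6: vr[E=1024/205 H=922/205] → run H
t=7: vr[E=1024/205 H=1127/205] → run E
t=8: vr[E=256/41 H=1127/205] → run H
t=9: vr[E=256/41 H=1332/205] → run E
t=10: vr[E=1536/205 H=1332/205] → run H
t=11: vr[E=1536/205 H=1537/205] → run E
t=12: vr[H=1537/205] → run H
t=13: (idle)
t=14: (idle)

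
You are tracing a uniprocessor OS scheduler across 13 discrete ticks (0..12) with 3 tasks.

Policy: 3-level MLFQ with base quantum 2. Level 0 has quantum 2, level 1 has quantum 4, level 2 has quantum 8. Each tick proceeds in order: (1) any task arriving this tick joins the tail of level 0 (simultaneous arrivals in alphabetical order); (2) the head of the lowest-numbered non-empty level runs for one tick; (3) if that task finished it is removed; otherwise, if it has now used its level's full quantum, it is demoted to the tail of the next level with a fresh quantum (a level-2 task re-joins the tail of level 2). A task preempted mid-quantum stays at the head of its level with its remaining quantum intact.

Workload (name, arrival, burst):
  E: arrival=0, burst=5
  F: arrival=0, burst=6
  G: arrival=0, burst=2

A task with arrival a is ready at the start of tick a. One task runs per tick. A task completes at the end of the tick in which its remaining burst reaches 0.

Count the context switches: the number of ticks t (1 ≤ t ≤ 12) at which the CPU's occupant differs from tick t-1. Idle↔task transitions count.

context switches = 4

t=0: L0/L1/L2 = EFG/-/- → run E
t=1: L0/L1/L2 = EFG/-/- → run E
t=2: L0/L1/L2 = FG/E/- → run F
t=3: L0/L1/L2 = FG/E/- → run F
t=4: L0/L1/L2 = G/EF/- → run G
t=5: L0/L1/L2 = G/EF/- → run G
t=6: L0/L1/L2 = -/EF/- → run E
t=7: L0/L1/L2 = -/EF/- → run E
t=8: L0/L1/L2 = -/EF/- → run E
t=9: L0/L1/L2 = -/F/- → run F
t=10: L0/L1/L2 = -/F/- → run F
t=11: L0/L1/L2 = -/F/- → run F
t=12: L0/L1/L2 = -/F/- → run F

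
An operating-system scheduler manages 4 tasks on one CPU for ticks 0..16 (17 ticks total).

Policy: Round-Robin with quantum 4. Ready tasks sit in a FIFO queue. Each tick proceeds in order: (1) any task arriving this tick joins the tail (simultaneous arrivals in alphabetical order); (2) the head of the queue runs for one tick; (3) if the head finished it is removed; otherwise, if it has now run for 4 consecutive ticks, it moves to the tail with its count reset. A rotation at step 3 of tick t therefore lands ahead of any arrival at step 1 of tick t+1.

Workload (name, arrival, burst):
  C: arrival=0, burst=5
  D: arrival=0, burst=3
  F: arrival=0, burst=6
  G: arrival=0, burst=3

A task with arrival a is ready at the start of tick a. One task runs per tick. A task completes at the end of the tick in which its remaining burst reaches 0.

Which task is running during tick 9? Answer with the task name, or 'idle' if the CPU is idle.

t=0: queue=[C,D,F,G] q_used=0 → run C
t=1: queue=[C,D,F,G] q_used=1 → run C
t=2: queue=[C,D,F,G] q_used=2 → run C
t=3: queue=[C,D,F,G] q_used=3 → run C
t=4: queue=[D,F,G,C] q_used=0 → run D
t=5: queue=[D,F,G,C] q_used=1 → run D
t=6: queue=[D,F,G,C] q_used=2 → run D
t=7: queue=[F,G,C] q_used=0 → run F
t=8: queue=[F,G,C] q_used=1 → run F
t=9: queue=[F,G,C] q_used=2 → run F
t=10: queue=[F,G,C] q_used=3 → run F
t=11: queue=[G,C,F] q_used=0 → run G
t=12: queue=[G,C,F] q_used=1 → run G
t=13: queue=[G,C,F] q_used=2 → run G
t=14: queue=[C,F] q_used=0 → run C
t=15: queue=[F] q_used=0 → run F
t=16: queue=[F] q_used=1 → run F

running at tick 9 = F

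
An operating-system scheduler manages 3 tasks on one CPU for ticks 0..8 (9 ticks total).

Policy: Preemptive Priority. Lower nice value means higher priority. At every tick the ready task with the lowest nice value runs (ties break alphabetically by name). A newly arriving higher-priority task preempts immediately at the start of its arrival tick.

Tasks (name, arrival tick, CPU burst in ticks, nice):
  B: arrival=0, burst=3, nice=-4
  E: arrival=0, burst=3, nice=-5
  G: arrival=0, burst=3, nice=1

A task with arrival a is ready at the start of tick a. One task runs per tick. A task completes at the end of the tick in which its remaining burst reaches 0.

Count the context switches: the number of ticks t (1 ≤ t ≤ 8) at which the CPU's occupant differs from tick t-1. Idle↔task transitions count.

t=0: ready={B,E,G} → run E
t=1: ready={B,E,G} → run E
t=2: ready={B,E,G} → run E
t=3: ready={B,G} → run B
t=4: ready={B,G} → run B
t=5: ready={B,G} → run B
t=6: ready={G} → run G
t=7: ready={G} → run G
t=8: ready={G} → run G

context switches = 2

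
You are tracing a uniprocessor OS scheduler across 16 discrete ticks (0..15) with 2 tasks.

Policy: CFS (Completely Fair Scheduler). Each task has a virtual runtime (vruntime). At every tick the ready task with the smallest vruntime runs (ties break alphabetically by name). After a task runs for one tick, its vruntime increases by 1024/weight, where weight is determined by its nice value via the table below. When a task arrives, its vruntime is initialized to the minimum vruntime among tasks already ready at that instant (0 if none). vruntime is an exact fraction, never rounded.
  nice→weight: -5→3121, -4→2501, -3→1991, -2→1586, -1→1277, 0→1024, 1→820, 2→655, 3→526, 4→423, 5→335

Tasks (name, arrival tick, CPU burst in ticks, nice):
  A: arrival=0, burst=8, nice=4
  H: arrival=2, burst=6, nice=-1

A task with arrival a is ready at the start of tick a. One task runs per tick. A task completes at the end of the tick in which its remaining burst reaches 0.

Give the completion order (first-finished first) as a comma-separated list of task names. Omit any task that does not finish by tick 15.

completion order = H, A

t=0: vr[A=0] → run A
t=1: vr[A=1024/423] → run A
t=2: vr[A=2048/423 H=2048/423] → run A
t=3: vr[A=1024/141 H=2048/423] → run H
t=4: vr[A=1024/141 H=3048448/540171] → run H
t=5: vr[A=1024/141 H=3481600/540171] → run H
t=6: vr[A=1024/141 H=3914752/540171] → run H
t=7: vr[A=1024/141 H=4347904/540171] → run A
t=8: vr[A=4096/423 H=4347904/540171] → run H
t=9: vr[A=4096/423 H=4781056/540171] → run H
t=10: vr[A=4096/423] → run A
t=11: vr[A=5120/423] → run A
t=12: vr[A=2048/141] → run A
t=13: vr[A=7168/423] → run A
t=14: (idle)
t=15: (idle)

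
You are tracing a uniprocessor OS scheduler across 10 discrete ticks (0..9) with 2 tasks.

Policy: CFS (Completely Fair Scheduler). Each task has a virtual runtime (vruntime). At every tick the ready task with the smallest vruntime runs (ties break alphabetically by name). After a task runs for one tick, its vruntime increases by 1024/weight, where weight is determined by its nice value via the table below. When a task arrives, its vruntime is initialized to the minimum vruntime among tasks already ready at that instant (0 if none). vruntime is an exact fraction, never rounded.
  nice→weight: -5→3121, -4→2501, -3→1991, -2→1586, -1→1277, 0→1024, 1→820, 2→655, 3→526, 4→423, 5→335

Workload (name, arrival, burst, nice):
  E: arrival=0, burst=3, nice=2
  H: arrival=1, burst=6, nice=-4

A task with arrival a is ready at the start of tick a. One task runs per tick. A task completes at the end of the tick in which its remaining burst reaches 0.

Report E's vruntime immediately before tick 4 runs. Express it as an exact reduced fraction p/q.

vruntime(E, start of tick 4) = 2048/655

t=0: vr[E=0] → run E
t=1: vr[E=1024/655 H=1024/655] → run E
t=2: vr[E=2048/655 H=1024/655] → run H
t=3: vr[E=2048/655 H=3231744/1638155] → run H
t=4: vr[E=2048/655 H=3902464/1638155] → run H
t=5: vr[E=2048/655 H=4573184/1638155] → run H
t=6: vr[E=2048/655 H=5243904/1638155] → run E
t=7: vr[H=5243904/1638155] → run H
t=8: vr[H=5914624/1638155] → run H
t=9: (idle)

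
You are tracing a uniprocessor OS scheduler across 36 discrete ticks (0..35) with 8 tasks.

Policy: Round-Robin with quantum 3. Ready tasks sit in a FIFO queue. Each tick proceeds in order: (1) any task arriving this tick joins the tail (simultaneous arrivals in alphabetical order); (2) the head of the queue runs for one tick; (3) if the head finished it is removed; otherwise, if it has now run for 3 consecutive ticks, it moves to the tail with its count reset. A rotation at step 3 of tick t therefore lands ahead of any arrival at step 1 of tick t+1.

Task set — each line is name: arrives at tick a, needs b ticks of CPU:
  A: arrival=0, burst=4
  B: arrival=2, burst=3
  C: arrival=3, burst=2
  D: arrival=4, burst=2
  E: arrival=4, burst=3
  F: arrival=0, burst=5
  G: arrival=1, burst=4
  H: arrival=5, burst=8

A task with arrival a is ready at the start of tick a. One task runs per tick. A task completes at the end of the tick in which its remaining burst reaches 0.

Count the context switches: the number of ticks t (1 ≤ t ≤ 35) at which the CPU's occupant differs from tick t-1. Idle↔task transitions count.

context switches = 12

t=0: queue=[A,F] q_used=0 → run A
t=1: queue=[A,F,G] q_used=1 → run A
t=2: queue=[A,F,G,B] q_used=2 → run A
t=3: queue=[F,G,B,A,C] q_used=0 → run F
t=4: queue=[F,G,B,A,C,D,E] q_used=1 → run F
t=5: queue=[F,G,B,A,C,D,E,H] q_used=2 → run F
t=6: queue=[G,B,A,C,D,E,H,F] q_used=0 → run G
t=7: queue=[G,B,A,C,D,E,H,F] q_used=1 → run G
t=8: queue=[G,B,A,C,D,E,H,F] q_used=2 → run G
t=9: queue=[B,A,C,D,E,H,F,G] q_used=0 → run B
t=10: queue=[B,A,C,D,E,H,F,G] q_used=1 → run B
t=11: queue=[B,A,C,D,E,H,F,G] q_used=2 → run B
t=12: queue=[A,C,D,E,H,F,G] q_used=0 → run A
t=13: queue=[C,D,E,H,F,G] q_used=0 → run C
t=14: queue=[C,D,E,H,F,G] q_used=1 → run C
t=15: queue=[D,E,H,F,G] q_used=0 → run D
t=16: queue=[D,E,H,F,G] q_used=1 → run D
t=17: queue=[E,H,F,G] q_used=0 → run E
t=18: queue=[E,H,F,G] q_used=1 → run E
t=19: queue=[E,H,F,G] q_used=2 → run E
t=20: queue=[H,F,G] q_used=0 → run H
t=21: queue=[H,F,G] q_used=1 → run H
t=22: queue=[H,F,G] q_used=2 → run H
t=23: queue=[F,G,H] q_used=0 → run F
t=24: queue=[F,G,H] q_used=1 → run F
t=25: queue=[G,H] q_used=0 → run G
t=26: queue=[H] q_used=0 → run H
t=27: queue=[H] q_used=1 → run H
t=28: queue=[H] q_used=2 → run H
t=29: queue=[H] q_used=0 → run H
t=30: queue=[H] q_used=1 → run H
t=31: (idle)
t=32: (idle)
t=33: (idle)
t=34: (idle)
t=35: (idle)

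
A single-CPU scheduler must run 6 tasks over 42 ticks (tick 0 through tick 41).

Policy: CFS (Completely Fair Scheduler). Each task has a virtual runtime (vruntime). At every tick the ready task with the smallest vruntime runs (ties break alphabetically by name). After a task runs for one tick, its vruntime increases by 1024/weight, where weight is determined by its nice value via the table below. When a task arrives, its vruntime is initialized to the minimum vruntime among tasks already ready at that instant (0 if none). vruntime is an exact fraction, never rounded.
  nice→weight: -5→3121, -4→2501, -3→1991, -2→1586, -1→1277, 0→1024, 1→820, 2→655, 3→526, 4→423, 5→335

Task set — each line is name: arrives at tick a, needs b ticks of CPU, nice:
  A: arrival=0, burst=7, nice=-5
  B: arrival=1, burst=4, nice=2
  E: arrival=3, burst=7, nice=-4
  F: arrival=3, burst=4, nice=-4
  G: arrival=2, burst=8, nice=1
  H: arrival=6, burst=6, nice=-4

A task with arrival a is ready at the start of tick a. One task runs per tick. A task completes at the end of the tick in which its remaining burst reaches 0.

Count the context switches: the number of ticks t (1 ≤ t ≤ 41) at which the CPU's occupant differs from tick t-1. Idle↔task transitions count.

context switches = 32

t=0: vr[A=0] → run A
t=1: vr[A=1024/3121 B=1024/3121] → run A
t=2: vr[A=2048/3121 B=1024/3121 G=1024/3121] → run B
t=3: vr[A=2048/3121 B=3866624/2044255 E=1024/3121 F=1024/3121 G=1024/3121] → run E
t=4: vr[A=2048/3121 B=3866624/2044255 E=5756928/7805621 F=1024/3121 G=1024/3121] → run F
t=5: vr[A=2048/3121 B=3866624/2044255 E=5756928/7805621 F=5756928/7805621 G=1024/3121] → run G
t=6: vr[A=2048/3121 B=3866624/2044255 E=5756928/7805621 F=5756928/7805621 G=1008896/639805 H=2048/3121] → run A
t=7: vr[A=3072/3121 B=3866624/2044255 E=5756928/7805621 F=5756928/7805621 G=1008896/639805 H=2048/3121] → run H
t=8: vr[A=3072/3121 B=3866624/2044255 E=5756928/7805621 F=5756928/7805621 G=1008896/639805 H=8317952/7805621] → run E
t=9: vr[A=3072/3121 B=3866624/2044255 E=8952832/7805621 F=5756928/7805621 G=1008896/639805 H=8317952/7805621] → run F
t=10: vr[A=3072/3121 B=3866624/2044255 E=8952832/7805621 F=8952832/7805621 G=1008896/639805 H=8317952/7805621] → run A
t=11: vr[A=4096/3121 B=3866624/2044255 E=8952832/7805621 F=8952832/7805621 G=1008896/639805 H=8317952/7805621] → run H
t=12: vr[A=4096/3121 B=3866624/2044255 E=8952832/7805621 F=8952832/7805621 G=1008896/639805 H=11513856/7805621] → run E
t=13: vr[A=4096/3121 B=3866624/2044255 E=12148736/7805621 F=8952832/7805621 G=1008896/639805 H=11513856/7805621] → run F
t=14: vr[A=4096/3121 B=3866624/2044255 E=12148736/7805621 F=12148736/7805621 G=1008896/639805 H=11513856/7805621] → run A
t=15: vr[A=5120/3121 B=3866624/2044255 E=12148736/7805621 F=12148736/7805621 G=1008896/639805 H=11513856/7805621] → run H
t=16: vr[A=5120/3121 B=3866624/2044255 E=12148736/7805621 F=12148736/7805621 G=1008896/639805 H=14709760/7805621] → run E
t=17: vr[A=5120/3121 B=3866624/2044255 E=15344640/7805621 F=12148736/7805621 G=1008896/639805 H=14709760/7805621] → run F
t=18: vr[A=5120/3121 B=3866624/2044255 E=15344640/7805621 G=1008896/639805 H=14709760/7805621] → run G
t=19: vr[A=5120/3121 B=3866624/2044255 E=15344640/7805621 G=1807872/639805 H=14709760/7805621] → run A
t=20: vr[A=6144/3121 B=3866624/2044255 E=15344640/7805621 G=1807872/639805 H=14709760/7805621] → run H
t=21: vr[A=6144/3121 B=3866624/2044255 E=15344640/7805621 G=1807872/639805 H=17905664/7805621] → run B
t=22: vr[A=6144/3121 B=7062528/2044255 E=15344640/7805621 G=1807872/639805 H=17905664/7805621] → run E
t=23: vr[A=6144/3121 B=7062528/2044255 E=18540544/7805621 G=1807872/639805 H=17905664/7805621] → run A
t=24: vr[B=7062528/2044255 E=18540544/7805621 G=1807872/639805 H=17905664/7805621] → run H
t=25: vr[B=7062528/2044255 E=18540544/7805621 G=1807872/639805 H=21101568/7805621] → run E
t=26: vr[B=7062528/2044255 E=21736448/7805621 G=1807872/639805 H=21101568/7805621] → run H
t=27: vr[B=7062528/2044255 E=21736448/7805621 G=1807872/639805] → run E
t=28: vr[B=7062528/2044255 G=1807872/639805] → run G
t=29: vr[B=7062528/2044255 G=2606848/639805] → run B
t=30: vr[B=10258432/2044255 G=2606848/639805] → run G
t=31: vr[B=10258432/2044255 G=3405824/639805] → run B
t=32: vr[G=3405824/639805] → run G
t=33: vr[G=840960/127961] → run G
t=34: vr[G=5003776/639805] → run G
t=35: vr[G=5802752/639805] → run G
t=36: (idle)
t=37: (idle)
t=38: (idle)
t=39: (idle)
t=40: (idle)
t=41: (idle)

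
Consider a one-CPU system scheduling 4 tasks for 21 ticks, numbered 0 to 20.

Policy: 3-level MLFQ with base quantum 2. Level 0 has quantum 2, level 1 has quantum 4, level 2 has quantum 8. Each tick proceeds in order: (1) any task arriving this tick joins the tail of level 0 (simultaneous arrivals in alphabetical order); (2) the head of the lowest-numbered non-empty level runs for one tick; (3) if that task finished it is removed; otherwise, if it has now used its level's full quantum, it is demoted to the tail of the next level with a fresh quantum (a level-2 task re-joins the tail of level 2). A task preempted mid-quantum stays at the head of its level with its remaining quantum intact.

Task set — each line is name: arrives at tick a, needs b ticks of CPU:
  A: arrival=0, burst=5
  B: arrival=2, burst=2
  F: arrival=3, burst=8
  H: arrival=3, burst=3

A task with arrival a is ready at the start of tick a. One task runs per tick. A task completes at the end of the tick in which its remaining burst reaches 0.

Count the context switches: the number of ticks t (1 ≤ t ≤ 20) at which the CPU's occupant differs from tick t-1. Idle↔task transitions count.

context switches = 8

t=0: L0/L1/L2 = A/-/- → run A
t=1: L0/L1/L2 = A/-/- → run A
t=2: L0/L1/L2 = B/A/- → run B
t=3: L0/L1/L2 = BFH/A/- → run B
t=4: L0/L1/L2 = FH/A/- → run F
t=5: L0/L1/L2 = FH/A/- → run F
t=6: L0/L1/L2 = H/AF/- → run H
t=7: L0/L1/L2 = H/AF/- → run H
t=8: L0/L1/L2 = -/AFH/- → run A
t=9: L0/L1/L2 = -/AFH/- → run A
t=10: L0/L1/L2 = -/AFH/- → run A
t=11: L0/L1/L2 = -/FH/- → run F
t=12: L0/L1/L2 = -/FH/- → run F
t=13: L0/L1/L2 = -/FH/- → run F
t=14: L0/L1/L2 = -/FH/- → run F
t=15: L0/L1/L2 = -/H/F → run H
t=16: L0/L1/L2 = -/-/F → run F
t=17: L0/L1/L2 = -/-/F → run F
t=18: (idle)
t=19: (idle)
t=20: (idle)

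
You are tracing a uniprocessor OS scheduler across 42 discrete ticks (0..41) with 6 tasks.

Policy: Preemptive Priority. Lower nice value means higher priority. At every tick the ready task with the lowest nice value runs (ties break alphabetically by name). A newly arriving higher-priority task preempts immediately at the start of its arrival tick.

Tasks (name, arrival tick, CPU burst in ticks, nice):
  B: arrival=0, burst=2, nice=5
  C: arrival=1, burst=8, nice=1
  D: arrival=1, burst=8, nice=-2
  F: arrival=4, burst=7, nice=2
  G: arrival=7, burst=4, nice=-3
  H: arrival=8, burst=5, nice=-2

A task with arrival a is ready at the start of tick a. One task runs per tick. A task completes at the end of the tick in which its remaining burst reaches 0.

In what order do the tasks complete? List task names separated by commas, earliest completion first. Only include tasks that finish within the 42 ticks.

t=0: ready={B} → run B
t=1: ready={B,C,D} → run D
t=2: ready={B,C,D} → run D
t=3: ready={B,C,D} → run D
t=4: ready={B,C,D,F} → run D
t=5: ready={B,C,D,F} → run D
t=6: ready={B,C,D,F} → run D
t=7: ready={B,C,D,F,G} → run G
t=8: ready={B,C,D,F,G,H} → run G
t=9: ready={B,C,D,F,G,H} → run G
t=10: ready={B,C,D,F,G,H} → run G
t=11: ready={B,C,D,F,H} → run D
t=12: ready={B,C,D,F,H} → run D
t=13: ready={B,C,F,H} → run H
t=14: ready={B,C,F,H} → run H
t=15: ready={B,C,F,H} → run H
t=16: ready={B,C,F,H} → run H
t=17: ready={B,C,F,H} → run H
t=18: ready={B,C,F} → run C
t=19: ready={B,C,F} → run C
t=20: ready={B,C,F} → run C
t=21: ready={B,C,F} → run C
t=22: ready={B,C,F} → run C
t=23: ready={B,C,F} → run C
t=24: ready={B,C,F} → run C
t=25: ready={B,C,F} → run C
t=26: ready={B,F} → run F
t=27: ready={B,F} → run F
t=28: ready={B,F} → run F
t=29: ready={B,F} → run F
t=30: ready={B,F} → run F
t=31: ready={B,F} → run F
t=32: ready={B,F} → run F
t=33: ready={B} → run B
t=34: (idle)
t=35: (idle)
t=36: (idle)
t=37: (idle)
t=38: (idle)
t=39: (idle)
t=40: (idle)
t=41: (idle)

completion order = G, D, H, C, F, B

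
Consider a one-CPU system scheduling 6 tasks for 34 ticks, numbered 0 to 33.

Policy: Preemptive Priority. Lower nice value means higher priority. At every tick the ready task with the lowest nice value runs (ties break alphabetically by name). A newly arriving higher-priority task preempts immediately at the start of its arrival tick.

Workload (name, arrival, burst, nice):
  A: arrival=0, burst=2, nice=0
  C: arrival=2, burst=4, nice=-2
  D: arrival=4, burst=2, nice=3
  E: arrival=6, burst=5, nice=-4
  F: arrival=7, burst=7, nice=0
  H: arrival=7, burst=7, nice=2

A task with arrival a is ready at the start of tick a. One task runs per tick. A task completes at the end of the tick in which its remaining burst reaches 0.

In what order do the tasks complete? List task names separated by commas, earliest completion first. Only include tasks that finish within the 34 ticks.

completion order = A, C, E, F, H, D

t=0: ready={A} → run A
t=1: ready={A} → run A
t=2: ready={C} → run C
t=3: ready={C} → run C
t=4: ready={C,D} → run C
t=5: ready={C,D} → run C
t=6: ready={D,E} → run E
t=7: ready={D,E,F,H} → run E
t=8: ready={D,E,F,H} → run E
t=9: ready={D,E,F,H} → run E
t=10: ready={D,E,F,H} → run E
t=11: ready={D,F,H} → run F
t=12: ready={D,F,H} → run F
t=13: ready={D,F,H} → run F
t=14: ready={D,F,H} → run F
t=15: ready={D,F,H} → run F
t=16: ready={D,F,H} → run F
t=17: ready={D,F,H} → run F
t=18: ready={D,H} → run H
t=19: ready={D,H} → run H
t=20: ready={D,H} → run H
t=21: ready={D,H} → run H
t=22: ready={D,H} → run H
t=23: ready={D,H} → run H
t=24: ready={D,H} → run H
t=25: ready={D} → run D
t=26: ready={D} → run D
t=27: (idle)
t=28: (idle)
t=29: (idle)
t=30: (idle)
t=31: (idle)
t=32: (idle)
t=33: (idle)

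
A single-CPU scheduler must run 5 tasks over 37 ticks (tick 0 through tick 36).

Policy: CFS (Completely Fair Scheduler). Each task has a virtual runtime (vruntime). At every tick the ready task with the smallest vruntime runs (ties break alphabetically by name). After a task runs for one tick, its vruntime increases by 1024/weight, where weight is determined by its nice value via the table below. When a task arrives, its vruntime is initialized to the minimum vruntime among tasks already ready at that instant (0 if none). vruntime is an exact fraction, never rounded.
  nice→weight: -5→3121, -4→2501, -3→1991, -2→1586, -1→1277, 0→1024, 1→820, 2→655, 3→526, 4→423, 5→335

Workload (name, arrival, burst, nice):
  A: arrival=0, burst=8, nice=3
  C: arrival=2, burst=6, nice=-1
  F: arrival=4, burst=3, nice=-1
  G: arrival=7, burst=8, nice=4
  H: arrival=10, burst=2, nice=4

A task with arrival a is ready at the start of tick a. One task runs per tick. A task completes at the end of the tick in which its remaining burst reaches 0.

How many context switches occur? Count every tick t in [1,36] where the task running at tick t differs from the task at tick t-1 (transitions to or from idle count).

context switches = 21

t=0: vr[A=0] → run A
t=1: vr[A=512/263] → run A
t=2: vr[A=1024/263 C=1024/263] → run A
t=3: vr[A=1536/263 C=1024/263] → run C
t=4: vr[A=1536/263 C=1576960/335851 F=1576960/335851] → run C
t=5: vr[A=1536/263 C=1846272/335851 F=1576960/335851] → run F
t=6: vr[A=1536/263 C=1846272/335851 F=1846272/335851] → run C
t=7: vr[A=1536/263 C=2115584/335851 F=1846272/335851 G=1846272/335851] → run F
t=8: vr[A=1536/263 C=2115584/335851 F=2115584/335851 G=1846272/335851] → run G
t=9: vr[A=1536/263 C=2115584/335851 F=2115584/335851 G=1124884480/142064973] → run A
t=10: vr[A=2048/263 C=2115584/335851 F=2115584/335851 G=1124884480/142064973 H=2115584/335851] → run C
t=11: vr[A=2048/263 C=2384896/335851 F=2115584/335851 G=1124884480/142064973 H=2115584/335851] → run F
t=12: vr[A=2048/263 C=2384896/335851 G=1124884480/142064973 H=2115584/335851] → run H
t=13: vr[A=2048/263 C=2384896/335851 G=1124884480/142064973 H=1238803456/142064973] → run C
t=14: vr[A=2048/263 C=2654208/335851 G=1124884480/142064973 H=1238803456/142064973] → run A
t=15: vr[A=2560/263 C=2654208/335851 G=1124884480/142064973 H=1238803456/142064973] → run C
t=16: vr[A=2560/263 G=1124884480/142064973 H=1238803456/142064973] → run G
t=17: vr[A=2560/263 G=1468795904/142064973 H=1238803456/142064973] → run H
t=18: vr[A=2560/263 G=1468795904/142064973] → run A
t=19: vr[A=3072/263 G=1468795904/142064973] → run G
t=20: vr[A=3072/263 G=604235776/47354991] → run A
t=21: vr[A=3584/263 G=604235776/47354991] → run G
t=22: vr[A=3584/263 G=2156618752/142064973] → run A
t=23: vr[G=2156618752/142064973] → run G
t=24: vr[G=2500530176/142064973] → run G
t=25: vr[G=948147200/47354991] → run G
t=26: vr[G=3188353024/142064973] → run G
t=27: (idle)
t=28: (idle)
t=29: (idle)
t=30: (idle)
t=31: (idle)
t=32: (idle)
t=33: (idle)
t=34: (idle)
t=35: (idle)
t=36: (idle)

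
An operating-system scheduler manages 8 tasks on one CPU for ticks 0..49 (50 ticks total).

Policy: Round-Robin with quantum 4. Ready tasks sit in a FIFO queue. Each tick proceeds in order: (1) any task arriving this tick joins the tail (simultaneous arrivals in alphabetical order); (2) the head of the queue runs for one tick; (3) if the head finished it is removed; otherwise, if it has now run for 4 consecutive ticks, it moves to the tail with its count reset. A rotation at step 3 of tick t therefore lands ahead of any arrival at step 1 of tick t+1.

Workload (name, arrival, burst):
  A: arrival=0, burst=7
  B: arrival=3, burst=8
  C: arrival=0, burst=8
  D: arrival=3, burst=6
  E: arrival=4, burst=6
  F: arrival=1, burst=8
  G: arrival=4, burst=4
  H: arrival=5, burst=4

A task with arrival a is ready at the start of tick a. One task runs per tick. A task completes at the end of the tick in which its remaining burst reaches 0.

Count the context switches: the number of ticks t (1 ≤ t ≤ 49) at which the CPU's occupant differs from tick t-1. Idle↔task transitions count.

context switches = 13

t=0: queue=[A,C] q_used=0 → run A
t=1: queue=[A,C,F] q_used=1 → run A
t=2: queue=[A,C,F] q_used=2 → run A
t=3: queue=[A,C,F,B,D] q_used=3 → run A
t=4: queue=[C,F,B,D,A,E,G] q_used=0 → run C
t=5: queue=[C,F,B,D,A,E,G,H] q_used=1 → run C
t=6: queue=[C,F,B,D,A,E,G,H] q_used=2 → run C
t=7: queue=[C,F,B,D,A,E,G,H] q_used=3 → run C
t=8: queue=[F,B,D,A,E,G,H,C] q_used=0 → run F
t=9: queue=[F,B,D,A,E,G,H,C] q_used=1 → run F
t=10: queue=[F,B,D,A,E,G,H,C] q_used=2 → run F
t=11: queue=[F,B,D,A,E,G,H,C] q_used=3 → run F
t=12: queue=[B,D,A,E,G,H,C,F] q_used=0 → run B
t=13: queue=[B,D,A,E,G,H,C,F] q_used=1 → run B
t=14: queue=[B,D,A,E,G,H,C,F] q_used=2 → run B
t=15: queue=[B,D,A,E,G,H,C,F] q_used=3 → run B
t=16: queue=[D,A,E,G,H,C,F,B] q_used=0 → run D
t=17: queue=[D,A,E,G,H,C,F,B] q_used=1 → run D
t=18: queue=[D,A,E,G,H,C,F,B] q_used=2 → run D
t=19: queue=[D,A,E,G,H,C,F,B] q_used=3 → run D
t=20: queue=[A,E,G,H,C,F,B,D] q_used=0 → run A
t=21: queue=[A,E,G,H,C,F,B,D] q_used=1 → run A
t=22: queue=[A,E,G,H,C,F,B,D] q_used=2 → run A
t=23: queue=[E,G,H,C,F,B,D] q_used=0 → run E
t=24: queue=[E,G,H,C,F,B,D] q_used=1 → run E
t=25: queue=[E,G,H,C,F,B,D] q_used=2 → run E
t=26: queue=[E,G,H,C,F,B,D] q_used=3 → run E
t=27: queue=[G,H,C,F,B,D,E] q_used=0 → run G
t=28: queue=[G,H,C,F,B,D,E] q_used=1 → run G
t=29: queue=[G,H,C,F,B,D,E] q_used=2 → run G
t=30: queue=[G,H,C,F,B,D,E] q_used=3 → run G
t=31: queue=[H,C,F,B,D,E] q_used=0 → run H
t=32: queue=[H,C,F,B,D,E] q_used=1 → run H
t=33: queue=[H,C,F,B,D,E] q_used=2 → run H
t=34: queue=[H,C,F,B,D,E] q_used=3 → run H
t=35: queue=[C,F,B,D,E] q_used=0 → run C
t=36: queue=[C,F,B,D,E] q_used=1 → run C
t=37: queue=[C,F,B,D,E] q_used=2 → run C
t=38: queue=[C,F,B,D,E] q_used=3 → run C
t=39: queue=[F,B,D,E] q_used=0 → run F
t=40: queue=[F,B,D,E] q_used=1 → run F
t=41: queue=[F,B,D,E] q_used=2 → run F
t=42: queue=[F,B,D,E] q_used=3 → run F
t=43: queue=[B,D,E] q_used=0 → run B
t=44: queue=[B,D,E] q_used=1 → run B
t=45: queue=[B,D,E] q_used=2 → run B
t=46: queue=[B,D,E] q_used=3 → run B
t=47: queue=[D,E] q_used=0 → run D
t=48: queue=[D,E] q_used=1 → run D
t=49: queue=[E] q_used=0 → run E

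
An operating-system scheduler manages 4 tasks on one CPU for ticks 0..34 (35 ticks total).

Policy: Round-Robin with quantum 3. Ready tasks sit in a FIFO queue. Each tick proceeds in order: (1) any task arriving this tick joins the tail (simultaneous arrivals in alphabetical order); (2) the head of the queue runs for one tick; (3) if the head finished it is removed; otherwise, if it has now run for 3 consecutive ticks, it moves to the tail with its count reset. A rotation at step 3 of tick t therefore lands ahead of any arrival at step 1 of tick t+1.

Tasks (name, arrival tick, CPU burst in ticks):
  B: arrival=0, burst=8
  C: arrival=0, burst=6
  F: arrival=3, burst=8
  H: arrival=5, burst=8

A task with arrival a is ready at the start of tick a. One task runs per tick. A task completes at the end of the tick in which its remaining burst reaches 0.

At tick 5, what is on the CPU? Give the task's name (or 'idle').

t=0: queue=[B,C] q_used=0 → run B
t=1: queue=[B,C] q_used=1 → run B
t=2: queue=[B,C] q_used=2 → run B
t=3: queue=[C,B,F] q_used=0 → run C
t=4: queue=[C,B,F] q_used=1 → run C
t=5: queue=[C,B,F,H] q_used=2 → run C
t=6: queue=[B,F,H,C] q_used=0 → run B
t=7: queue=[B,F,H,C] q_used=1 → run B
t=8: queue=[B,F,H,C] q_used=2 → run B
t=9: queue=[F,H,C,B] q_used=0 → run F
t=10: queue=[F,H,C,B] q_used=1 → run F
t=11: queue=[F,H,C,B] q_used=2 → run F
t=12: queue=[H,C,B,F] q_used=0 → run H
t=13: queue=[H,C,B,F] q_used=1 → run H
t=14: queue=[H,C,B,F] q_used=2 → run H
t=15: queue=[C,B,F,H] q_used=0 → run C
t=16: queue=[C,B,F,H] q_used=1 → run C
t=17: queue=[C,B,F,H] q_used=2 → run C
t=18: queue=[B,F,H] q_used=0 → run B
t=19: queue=[B,F,H] q_used=1 → run B
t=20: queue=[F,H] q_used=0 → run F
t=21: queue=[F,H] q_used=1 → run F
t=22: queue=[F,H] q_used=2 → run F
t=23: queue=[H,F] q_used=0 → run H
t=24: queue=[H,F] q_used=1 → run H
t=25: queue=[H,F] q_used=2 → run H
t=26: queue=[F,H] q_used=0 → run F
t=27: queue=[F,H] q_used=1 → run F
t=28: queue=[H] q_used=0 → run H
t=29: queue=[H] q_used=1 → run H
t=30: (idle)
t=31: (idle)
t=32: (idle)
t=33: (idle)
t=34: (idle)

running at tick 5 = C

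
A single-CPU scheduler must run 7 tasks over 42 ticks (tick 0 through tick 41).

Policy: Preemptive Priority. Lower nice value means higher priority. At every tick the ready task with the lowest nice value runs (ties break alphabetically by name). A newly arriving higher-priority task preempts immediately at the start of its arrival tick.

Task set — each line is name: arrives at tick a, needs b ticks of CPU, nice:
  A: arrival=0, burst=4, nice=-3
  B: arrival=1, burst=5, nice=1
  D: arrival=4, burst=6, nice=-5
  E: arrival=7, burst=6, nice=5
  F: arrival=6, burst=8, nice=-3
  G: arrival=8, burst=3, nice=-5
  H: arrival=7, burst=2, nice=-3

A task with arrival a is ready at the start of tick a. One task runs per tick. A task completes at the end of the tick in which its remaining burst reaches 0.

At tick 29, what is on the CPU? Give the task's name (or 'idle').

running at tick 29 = E

t=0: ready={A} → run A
t=1: ready={A,B} → run A
t=2: ready={A,B} → run A
t=3: ready={A,B} → run A
t=4: ready={B,D} → run D
t=5: ready={B,D} → run D
t=6: ready={B,D,F} → run D
t=7: ready={B,D,E,F,H} → run D
t=8: ready={B,D,E,F,G,H} → run D
t=9: ready={B,D,E,F,G,H} → run D
t=10: ready={B,E,F,G,H} → run G
t=11: ready={B,E,F,G,H} → run G
t=12: ready={B,E,F,G,H} → run G
t=13: ready={B,E,F,H} → run F
t=14: ready={B,E,F,H} → run F
t=15: ready={B,E,F,H} → run F
t=16: ready={B,E,F,H} → run F
t=17: ready={B,E,F,H} → run F
t=18: ready={B,E,F,H} → run F
t=19: ready={B,E,F,H} → run F
t=20: ready={B,E,F,H} → run F
t=21: ready={B,E,H} → run H
t=22: ready={B,E,H} → run H
t=23: ready={B,E} → run B
t=24: ready={B,E} → run B
t=25: ready={B,E} → run B
t=26: ready={B,E} → run B
t=27: ready={B,E} → run B
t=28: ready={E} → run E
t=29: ready={E} → run E
t=30: ready={E} → run E
t=31: ready={E} → run E
t=32: ready={E} → run E
t=33: ready={E} → run E
t=34: (idle)
t=35: (idle)
t=36: (idle)
t=37: (idle)
t=38: (idle)
t=39: (idle)
t=40: (idle)
t=41: (idle)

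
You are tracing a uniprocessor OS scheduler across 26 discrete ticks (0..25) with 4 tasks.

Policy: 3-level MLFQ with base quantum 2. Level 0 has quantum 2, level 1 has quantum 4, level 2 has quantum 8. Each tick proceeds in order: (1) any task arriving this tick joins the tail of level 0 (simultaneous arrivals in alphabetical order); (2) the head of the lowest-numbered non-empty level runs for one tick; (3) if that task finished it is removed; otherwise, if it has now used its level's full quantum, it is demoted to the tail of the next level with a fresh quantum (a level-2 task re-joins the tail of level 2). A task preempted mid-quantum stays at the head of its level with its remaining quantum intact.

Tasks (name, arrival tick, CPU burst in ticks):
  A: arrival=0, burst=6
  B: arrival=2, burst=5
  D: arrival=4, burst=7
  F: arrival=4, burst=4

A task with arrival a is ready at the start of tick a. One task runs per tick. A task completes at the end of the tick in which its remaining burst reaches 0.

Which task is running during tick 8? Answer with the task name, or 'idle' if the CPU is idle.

running at tick 8 = A

t=0: L0/L1/L2 = A/-/- → run A
t=1: L0/L1/L2 = A/-/- → run A
t=2: L0/L1/L2 = B/A/- → run B
t=3: L0/L1/L2 = B/A/- → run B
t=4: L0/L1/L2 = DF/AB/- → run D
t=5: L0/L1/L2 = DF/AB/- → run D
t=6: L0/L1/L2 = F/ABD/- → run F
t=7: L0/L1/L2 = F/ABD/- → run F
t=8: L0/L1/L2 = -/ABDF/- → run A
t=9: L0/L1/L2 = -/ABDF/- → run A
t=10: L0/L1/L2 = -/ABDF/- → run A
t=11: L0/L1/L2 = -/ABDF/- → run A
t=12: L0/L1/L2 = -/BDF/- → run B
t=13: L0/L1/L2 = -/BDF/- → run B
t=14: L0/L1/L2 = -/BDF/- → run B
t=15: L0/L1/L2 = -/DF/- → run D
t=16: L0/L1/L2 = -/DF/- → run D
t=17: L0/L1/L2 = -/DF/- → run D
t=18: L0/L1/L2 = -/DF/- → run D
t=19: L0/L1/L2 = -/F/D → run F
t=20: L0/L1/L2 = -/F/D → run F
t=21: L0/L1/L2 = -/-/D → run D
t=22: (idle)
t=23: (idle)
t=24: (idle)
t=25: (idle)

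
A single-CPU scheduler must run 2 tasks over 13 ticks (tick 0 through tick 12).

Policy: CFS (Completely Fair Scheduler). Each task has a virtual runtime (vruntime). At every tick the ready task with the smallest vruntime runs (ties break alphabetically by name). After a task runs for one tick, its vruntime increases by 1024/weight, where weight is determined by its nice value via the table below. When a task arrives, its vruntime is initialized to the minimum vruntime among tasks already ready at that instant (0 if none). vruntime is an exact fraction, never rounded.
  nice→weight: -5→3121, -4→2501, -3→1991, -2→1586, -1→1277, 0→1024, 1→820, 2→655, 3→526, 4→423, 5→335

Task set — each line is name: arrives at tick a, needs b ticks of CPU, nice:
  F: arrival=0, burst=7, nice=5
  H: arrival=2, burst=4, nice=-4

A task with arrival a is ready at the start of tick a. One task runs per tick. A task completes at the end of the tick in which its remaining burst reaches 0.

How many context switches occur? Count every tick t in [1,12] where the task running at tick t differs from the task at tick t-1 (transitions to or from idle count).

t=0: vr[F=0] → run F
t=1: vr[F=1024/335] → run F
t=2: vr[F=2048/335 H=2048/335] → run F
t=3: vr[F=3072/335 H=2048/335] → run H
t=4: vr[F=3072/335 H=5465088/837835] → run H
t=5: vr[F=3072/335 H=5808128/837835] → run H
t=6: vr[F=3072/335 H=6151168/837835] → run H
t=7: vr[F=3072/335] → run F
t=8: vr[F=4096/335] → run F
t=9: vr[F=1024/67] → run F
t=10: vr[F=6144/335] → run F
t=11: (idle)
t=12: (idle)

context switches = 3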